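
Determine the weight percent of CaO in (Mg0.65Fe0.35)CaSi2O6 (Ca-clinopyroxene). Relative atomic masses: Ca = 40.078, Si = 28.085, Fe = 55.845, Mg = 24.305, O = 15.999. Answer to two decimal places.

Formula mass = 227.586 g/mol.
1 Ca → 1.0000 mol CaO per formula unit; M(CaO) = 56.077, so CaO mass = 56.077 g.
56.077/227.586 × 100 = 24.64 wt%.

24.64 wt%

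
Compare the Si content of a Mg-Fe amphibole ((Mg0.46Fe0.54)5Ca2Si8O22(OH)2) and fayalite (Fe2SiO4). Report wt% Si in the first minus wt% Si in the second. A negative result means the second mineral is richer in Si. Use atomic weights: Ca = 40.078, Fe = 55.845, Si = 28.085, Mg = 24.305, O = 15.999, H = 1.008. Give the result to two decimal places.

Si in (Mg0.46Fe0.54)5Ca2Si8O22(OH)2: molar mass 897.511 g/mol; 8×28.085 = 224.680 g → 25.03 wt%.
Si in Fe2SiO4: molar mass 203.771 g/mol; 1×28.085 = 28.085 g → 13.78 wt%.
Difference = 25.03 − 13.78 = 11.25 percentage points.

11.25 percentage points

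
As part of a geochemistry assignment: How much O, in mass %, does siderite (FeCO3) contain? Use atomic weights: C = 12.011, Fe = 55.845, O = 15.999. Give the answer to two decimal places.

M(FeCO3) = 115.853 g/mol.
O contributes 3 × 15.999 = 47.997 g per mole.
47.997/115.853 = 0.4143 → 41.43%.

41.43 mass %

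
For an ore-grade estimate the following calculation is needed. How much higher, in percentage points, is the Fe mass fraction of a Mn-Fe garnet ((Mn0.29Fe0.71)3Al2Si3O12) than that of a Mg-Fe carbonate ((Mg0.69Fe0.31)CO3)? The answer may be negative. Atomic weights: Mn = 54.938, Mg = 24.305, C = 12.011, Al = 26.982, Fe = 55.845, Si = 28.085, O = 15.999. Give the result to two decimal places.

5.54 percentage points

First mineral: 118.950 g Fe in 496.953 g formula = 23.94 wt% Fe.
Second mineral: 17.312 g Fe in 94.090 g formula = 18.40 wt% Fe.
23.94% − 18.40% gives a difference of 5.54 percentage points.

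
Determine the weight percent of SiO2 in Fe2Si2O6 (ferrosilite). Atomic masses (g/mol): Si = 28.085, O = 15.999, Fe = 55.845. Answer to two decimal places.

45.54 wt%

Molar mass of Fe2Si2O6 = 2·55.845 + 2·28.085 + 6·15.999 = 263.854 g/mol.
Each formula unit contains 2 Si, equivalent to 2/1 = 2.0000 mol SiO2.
M(SiO2) = 1×28.085 + 2×15.999 = 60.083 g/mol.
Mass of SiO2 per formula unit = 2.0000 × 60.083 = 120.166 g.
SiO2 wt% = 120.166 / 263.854 × 100 = 45.54%.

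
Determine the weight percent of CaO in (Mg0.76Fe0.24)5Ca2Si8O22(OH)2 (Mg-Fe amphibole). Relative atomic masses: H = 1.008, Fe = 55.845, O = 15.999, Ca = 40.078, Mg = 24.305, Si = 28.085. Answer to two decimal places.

M((Mg0.76Fe0.24)5Ca2Si8O22(OH)2) = 850.201 g/mol; M(CaO) = 56.077 g/mol.
Moles CaO per formula unit = 2 Ca ÷ 1 = 2.0000.
CaO fraction = (2.0000 × 56.077) / 850.201 = 112.154/850.201 = 0.1319.

13.19 wt%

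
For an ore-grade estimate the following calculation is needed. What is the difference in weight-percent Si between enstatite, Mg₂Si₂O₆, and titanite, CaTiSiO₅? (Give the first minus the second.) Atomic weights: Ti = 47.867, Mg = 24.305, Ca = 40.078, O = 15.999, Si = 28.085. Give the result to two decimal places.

13.65 percentage points

M(Mg₂Si₂O₆) = 200.774 g/mol, so wt% Si = 56.170/200.774 × 100 = 27.98%.
M(CaTiSiO₅) = 196.025 g/mol, so wt% Si = 28.085/196.025 × 100 = 14.33%.
27.98 − 14.33 = 13.65 pp.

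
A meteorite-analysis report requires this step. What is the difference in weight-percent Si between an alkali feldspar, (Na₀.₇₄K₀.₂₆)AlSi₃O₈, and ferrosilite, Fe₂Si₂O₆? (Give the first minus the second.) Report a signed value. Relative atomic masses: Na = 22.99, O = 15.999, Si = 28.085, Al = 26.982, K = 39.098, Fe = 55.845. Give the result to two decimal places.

First mineral: 84.255 g Si in 266.407 g formula = 31.63 wt% Si.
Second mineral: 56.170 g Si in 263.854 g formula = 21.29 wt% Si.
31.63% − 21.29% gives a difference of 10.34 percentage points.

10.34 percentage points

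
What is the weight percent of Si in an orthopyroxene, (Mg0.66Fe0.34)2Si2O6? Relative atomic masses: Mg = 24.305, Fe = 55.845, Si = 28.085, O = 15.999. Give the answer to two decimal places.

25.28 wt%

Molar mass of (Mg0.66Fe0.34)2Si2O6: 1.32×24.305 + 0.68×55.845 + 2×28.085 + 6×15.999 = 222.221 g/mol.
Mass of Si per formula unit: 2 × 28.085 = 56.170 g.
Weight fraction Si = 56.170 / 222.221 = 0.2528.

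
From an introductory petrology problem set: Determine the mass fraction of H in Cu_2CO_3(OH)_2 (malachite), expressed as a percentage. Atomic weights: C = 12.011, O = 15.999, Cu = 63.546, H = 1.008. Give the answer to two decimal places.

0.91 wt%

M(Cu_2CO_3(OH)_2) = 221.114 g/mol.
H contributes 2 × 1.008 = 2.016 g per mole.
2.016/221.114 = 0.0091 → 0.91%.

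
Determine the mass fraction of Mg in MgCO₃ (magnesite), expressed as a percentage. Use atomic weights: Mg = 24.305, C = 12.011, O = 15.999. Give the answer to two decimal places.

Formula mass = 1*24.305 + 1*12.011 + 3*15.999 = 84.313 g/mol, of which 24.305 g is Mg.
So Mg makes up 24.305/84.313 = 0.2883 of the mass, i.e. 28.83%.

28.83 weight percent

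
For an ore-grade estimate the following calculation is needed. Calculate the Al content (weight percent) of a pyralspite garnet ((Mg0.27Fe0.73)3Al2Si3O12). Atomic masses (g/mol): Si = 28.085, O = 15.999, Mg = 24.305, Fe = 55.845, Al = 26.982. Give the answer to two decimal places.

M((Mg0.27Fe0.73)3Al2Si3O12) = 472.195 g/mol.
Al contributes 2 × 26.982 = 53.964 g per mole.
53.964/472.195 = 0.1143 → 11.43%.

11.43 weight percent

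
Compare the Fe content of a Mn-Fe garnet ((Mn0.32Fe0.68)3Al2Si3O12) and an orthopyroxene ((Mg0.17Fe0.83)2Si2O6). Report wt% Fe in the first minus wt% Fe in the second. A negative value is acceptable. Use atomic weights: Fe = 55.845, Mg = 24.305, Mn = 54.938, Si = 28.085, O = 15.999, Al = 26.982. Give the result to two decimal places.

-13.69 percentage points

Fe in (Mn0.32Fe0.68)3Al2Si3O12: molar mass 496.871 g/mol; 2.04×55.845 = 113.924 g → 22.93 wt%.
Fe in (Mg0.17Fe0.83)2Si2O6: molar mass 253.130 g/mol; 1.66×55.845 = 92.703 g → 36.62 wt%.
Difference = 22.93 − 36.62 = -13.69 percentage points.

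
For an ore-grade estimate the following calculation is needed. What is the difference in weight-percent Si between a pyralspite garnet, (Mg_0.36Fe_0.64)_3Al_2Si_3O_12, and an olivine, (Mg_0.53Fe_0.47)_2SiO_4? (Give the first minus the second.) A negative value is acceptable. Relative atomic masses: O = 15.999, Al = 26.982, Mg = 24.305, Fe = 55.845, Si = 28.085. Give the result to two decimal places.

1.68 percentage points

M((Mg_0.36Fe_0.64)_3Al_2Si_3O_12) = 463.679 g/mol, so wt% Si = 84.255/463.679 × 100 = 18.17%.
M((Mg_0.53Fe_0.47)_2SiO_4) = 170.339 g/mol, so wt% Si = 28.085/170.339 × 100 = 16.49%.
18.17 − 16.49 = 1.68 pp.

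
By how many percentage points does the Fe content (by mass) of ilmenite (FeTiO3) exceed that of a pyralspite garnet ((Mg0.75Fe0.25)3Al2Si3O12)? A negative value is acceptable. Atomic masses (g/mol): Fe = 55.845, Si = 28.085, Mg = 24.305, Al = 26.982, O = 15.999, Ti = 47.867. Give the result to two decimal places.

Fe in FeTiO3: molar mass 151.709 g/mol; 1×55.845 = 55.845 g → 36.81 wt%.
Fe in (Mg0.75Fe0.25)3Al2Si3O12: molar mass 426.777 g/mol; 0.75×55.845 = 41.884 g → 9.81 wt%.
Difference = 36.81 − 9.81 = 27.00 percentage points.

27.00 percentage points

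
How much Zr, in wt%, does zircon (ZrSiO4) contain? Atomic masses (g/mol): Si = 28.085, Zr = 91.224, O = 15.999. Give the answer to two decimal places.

49.77 wt%

Formula mass = 1·91.224 + 1·28.085 + 4·15.999 = 183.305 g/mol, of which 91.224 g is Zr.
So Zr makes up 91.224/183.305 = 0.4977 of the mass, i.e. 49.77%.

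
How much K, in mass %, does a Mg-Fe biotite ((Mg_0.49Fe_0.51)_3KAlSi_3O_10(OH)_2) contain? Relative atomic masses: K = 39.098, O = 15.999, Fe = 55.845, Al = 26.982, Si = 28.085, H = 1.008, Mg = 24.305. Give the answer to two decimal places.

8.40 mass %

M((Mg_0.49Fe_0.51)_3KAlSi_3O_10(OH)_2) = 465.510 g/mol.
K contributes 1 × 39.098 = 39.098 g per mole.
39.098/465.510 = 0.0840 → 8.40%.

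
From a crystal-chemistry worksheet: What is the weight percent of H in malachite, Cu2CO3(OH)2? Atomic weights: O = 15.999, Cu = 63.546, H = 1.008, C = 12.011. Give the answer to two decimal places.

0.91 weight percent

Molar mass of Cu2CO3(OH)2: 2·63.546 + 1·12.011 + 5·15.999 + 2·1.008 = 221.114 g/mol.
Mass of H per formula unit: 2 × 1.008 = 2.016 g.
Weight fraction H = 2.016 / 221.114 = 0.0091.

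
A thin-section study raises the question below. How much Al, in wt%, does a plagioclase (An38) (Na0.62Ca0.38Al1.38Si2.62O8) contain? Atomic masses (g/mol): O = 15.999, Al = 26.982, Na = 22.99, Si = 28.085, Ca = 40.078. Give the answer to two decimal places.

Formula mass = 0.62×22.99 + 0.38×40.078 + 1.38×26.982 + 2.62×28.085 + 8×15.999 = 268.293 g/mol, of which 37.235 g is Al.
So Al makes up 37.235/268.293 = 0.1388 of the mass, i.e. 13.88%.

13.88 wt%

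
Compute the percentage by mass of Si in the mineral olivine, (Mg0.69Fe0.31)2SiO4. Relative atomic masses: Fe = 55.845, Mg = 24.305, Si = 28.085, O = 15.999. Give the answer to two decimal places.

Molar mass of (Mg0.69Fe0.31)2SiO4: 1.38*24.305 + 0.62*55.845 + 1*28.085 + 4*15.999 = 160.246 g/mol.
Mass of Si per formula unit: 1 × 28.085 = 28.085 g.
Weight fraction Si = 28.085 / 160.246 = 0.1753.

17.53 weight percent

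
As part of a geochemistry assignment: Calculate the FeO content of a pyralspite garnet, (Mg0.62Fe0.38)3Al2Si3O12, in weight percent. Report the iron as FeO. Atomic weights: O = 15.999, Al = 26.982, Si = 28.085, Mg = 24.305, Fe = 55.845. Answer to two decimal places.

Formula mass = 439.078 g/mol.
1.14 Fe → 1.1400 mol FeO per formula unit; M(FeO) = 71.844, so FeO mass = 81.902 g.
81.902/439.078 × 100 = 18.65 wt%.

18.65 wt%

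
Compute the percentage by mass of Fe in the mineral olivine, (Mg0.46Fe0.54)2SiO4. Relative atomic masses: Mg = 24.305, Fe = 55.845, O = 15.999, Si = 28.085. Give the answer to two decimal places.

34.51 weight percent

Molar mass of (Mg0.46Fe0.54)2SiO4: 0.92*24.305 + 1.08*55.845 + 1*28.085 + 4*15.999 = 174.754 g/mol.
Mass of Fe per formula unit: 1.08 × 55.845 = 60.313 g.
Weight fraction Fe = 60.313 / 174.754 = 0.3451.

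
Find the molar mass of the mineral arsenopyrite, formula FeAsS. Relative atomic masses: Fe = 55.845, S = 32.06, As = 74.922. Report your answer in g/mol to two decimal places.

Fe: 1 × 55.845 = 55.8450
As: 1 × 74.922 = 74.9220
S: 1 × 32.06 = 32.0600
Summing the contributions gives the formula mass.

162.83 g/mol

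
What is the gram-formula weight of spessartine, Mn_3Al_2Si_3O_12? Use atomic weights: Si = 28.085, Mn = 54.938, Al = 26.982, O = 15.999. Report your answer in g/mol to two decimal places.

495.02 g/mol

Mn: 3 × 54.938 = 164.8140
Al: 2 × 26.982 = 53.9640
Si: 3 × 28.085 = 84.2550
O: 12 × 15.999 = 191.9880
Summing the contributions gives the formula mass.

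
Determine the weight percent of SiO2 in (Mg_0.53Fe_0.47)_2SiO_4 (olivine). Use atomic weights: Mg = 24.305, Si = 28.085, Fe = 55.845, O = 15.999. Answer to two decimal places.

35.27 wt%

Formula mass = 170.339 g/mol.
1 Si → 1.0000 mol SiO2 per formula unit; M(SiO2) = 60.083, so SiO2 mass = 60.083 g.
60.083/170.339 × 100 = 35.27 wt%.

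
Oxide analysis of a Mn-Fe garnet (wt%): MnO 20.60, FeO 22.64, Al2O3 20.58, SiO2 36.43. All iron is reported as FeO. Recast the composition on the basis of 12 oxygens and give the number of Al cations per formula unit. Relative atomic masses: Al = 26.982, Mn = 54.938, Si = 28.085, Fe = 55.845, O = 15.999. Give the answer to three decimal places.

MnO (M=70.937): mol = 0.29040; Mn = 0.29040, O = 0.29040.
FeO (M=71.844): mol = 0.31513; Fe = 0.31513, O = 0.31513.
Al2O3 (M=101.961): mol = 0.20184; Al = 0.40368, O = 0.60552.
SiO2 (M=60.083): mol = 0.60633; Si = 0.60633, O = 1.21266.
ΣO = 2.42371; factor = 12/ΣO = 4.95109.
Al apfu = 0.40368 × 4.95109 = 1.999.

1.999 Al apfu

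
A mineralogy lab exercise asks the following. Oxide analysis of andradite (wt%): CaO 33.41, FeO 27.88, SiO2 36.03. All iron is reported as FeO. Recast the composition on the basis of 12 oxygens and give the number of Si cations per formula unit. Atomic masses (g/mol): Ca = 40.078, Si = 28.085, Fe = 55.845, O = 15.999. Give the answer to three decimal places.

3.296 Si apfu

CaO: 33.41/56.077 = 0.59579 mol → 0.59579 mol Ca, 0.59579 mol O.
FeO: 27.88/71.844 = 0.38806 mol → 0.38806 mol Fe, 0.38806 mol O.
SiO2: 36.03/60.083 = 0.59967 mol → 0.59967 mol Si, 1.19934 mol O.
Total oxygen = 2.18319 mol. Normalization factor = 12/2.18319 = 5.49654.
Si per 12 O = 0.59967 × 5.49654 = 3.296.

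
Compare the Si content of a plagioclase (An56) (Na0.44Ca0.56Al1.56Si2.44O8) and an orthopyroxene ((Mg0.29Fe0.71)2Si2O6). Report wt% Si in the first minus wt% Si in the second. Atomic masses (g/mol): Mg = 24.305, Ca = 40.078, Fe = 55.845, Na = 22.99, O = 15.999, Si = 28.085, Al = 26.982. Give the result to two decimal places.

Si in Na0.44Ca0.56Al1.56Si2.44O8: molar mass 271.171 g/mol; 2.44×28.085 = 68.527 g → 25.27 wt%.
Si in (Mg0.29Fe0.71)2Si2O6: molar mass 245.561 g/mol; 2×28.085 = 56.170 g → 22.87 wt%.
Difference = 25.27 − 22.87 = 2.40 percentage points.

2.40 percentage points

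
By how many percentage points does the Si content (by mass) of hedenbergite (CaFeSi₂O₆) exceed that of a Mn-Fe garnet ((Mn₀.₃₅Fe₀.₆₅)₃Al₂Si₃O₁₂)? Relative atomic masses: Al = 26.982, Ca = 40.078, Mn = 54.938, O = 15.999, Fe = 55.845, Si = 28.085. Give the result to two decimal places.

First mineral: 56.170 g Si in 248.087 g formula = 22.64 wt% Si.
Second mineral: 84.255 g Si in 496.790 g formula = 16.96 wt% Si.
22.64% − 16.96% gives a difference of 5.68 percentage points.

5.68 percentage points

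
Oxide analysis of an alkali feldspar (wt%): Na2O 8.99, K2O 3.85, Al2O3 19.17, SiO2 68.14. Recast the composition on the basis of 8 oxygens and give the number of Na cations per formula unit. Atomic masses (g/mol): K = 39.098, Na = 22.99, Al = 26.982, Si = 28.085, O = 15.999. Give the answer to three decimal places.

Na2O (M=61.979): mol = 0.14505; Na = 0.29010, O = 0.14505.
K2O (M=94.195): mol = 0.04087; K = 0.08174, O = 0.04087.
Al2O3 (M=101.961): mol = 0.18801; Al = 0.37602, O = 0.56403.
SiO2 (M=60.083): mol = 1.13410; Si = 1.13410, O = 2.26820.
ΣO = 3.01815; factor = 8/ΣO = 2.65063.
Na apfu = 0.29010 × 2.65063 = 0.769.

0.769 Na apfu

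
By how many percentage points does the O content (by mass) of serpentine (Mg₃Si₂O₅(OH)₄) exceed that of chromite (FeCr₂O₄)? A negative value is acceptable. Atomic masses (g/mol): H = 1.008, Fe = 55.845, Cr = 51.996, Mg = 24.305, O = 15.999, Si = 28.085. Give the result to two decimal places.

O in Mg₃Si₂O₅(OH)₄: molar mass 277.108 g/mol; 9×15.999 = 143.991 g → 51.96 wt%.
O in FeCr₂O₄: molar mass 223.833 g/mol; 4×15.999 = 63.996 g → 28.59 wt%.
Difference = 51.96 − 28.59 = 23.37 percentage points.

23.37 percentage points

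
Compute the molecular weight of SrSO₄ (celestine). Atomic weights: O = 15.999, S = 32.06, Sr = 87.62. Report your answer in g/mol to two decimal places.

Sr: 1 × 87.62 = 87.6200
S: 1 × 32.06 = 32.0600
O: 4 × 15.999 = 63.9960
Summing the contributions gives the formula mass.

183.68 g/mol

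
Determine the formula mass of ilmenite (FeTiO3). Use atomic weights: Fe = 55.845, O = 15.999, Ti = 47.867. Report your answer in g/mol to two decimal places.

151.71 g/mol

The formula mass is the sum 1*55.845 + 1*47.867 + 3*15.999.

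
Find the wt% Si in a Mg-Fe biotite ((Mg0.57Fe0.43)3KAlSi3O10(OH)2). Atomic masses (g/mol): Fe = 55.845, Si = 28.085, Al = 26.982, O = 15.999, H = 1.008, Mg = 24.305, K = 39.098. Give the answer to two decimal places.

Molar mass of (Mg0.57Fe0.43)3KAlSi3O10(OH)2: 1.71*24.305 + 1.29*55.845 + 1*39.098 + 1*26.982 + 3*28.085 + 12*15.999 + 2*1.008 = 457.941 g/mol.
Mass of Si per formula unit: 3 × 28.085 = 84.255 g.
Weight fraction Si = 84.255 / 457.941 = 0.1840.

18.40 wt%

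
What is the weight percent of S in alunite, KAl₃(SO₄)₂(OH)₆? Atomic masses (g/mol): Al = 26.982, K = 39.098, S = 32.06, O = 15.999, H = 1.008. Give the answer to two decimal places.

15.48 weight percent

Molar mass of KAl₃(SO₄)₂(OH)₆: 1*39.098 + 3*26.982 + 2*32.06 + 14*15.999 + 6*1.008 = 414.198 g/mol.
Mass of S per formula unit: 2 × 32.06 = 64.120 g.
Weight fraction S = 64.120 / 414.198 = 0.1548.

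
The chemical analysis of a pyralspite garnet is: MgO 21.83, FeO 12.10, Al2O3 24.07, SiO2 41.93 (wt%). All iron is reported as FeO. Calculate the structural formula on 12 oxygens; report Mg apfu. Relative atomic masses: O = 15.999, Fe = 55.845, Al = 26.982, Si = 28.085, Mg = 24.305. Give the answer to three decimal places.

MgO (M=40.304): mol = 0.54163; Mg = 0.54163, O = 0.54163.
FeO (M=71.844): mol = 0.16842; Fe = 0.16842, O = 0.16842.
Al2O3 (M=101.961): mol = 0.23607; Al = 0.47214, O = 0.70821.
SiO2 (M=60.083): mol = 0.69787; Si = 0.69787, O = 1.39574.
ΣO = 2.81400; factor = 12/ΣO = 4.26439.
Mg apfu = 0.54163 × 4.26439 = 2.310.

2.310 Mg apfu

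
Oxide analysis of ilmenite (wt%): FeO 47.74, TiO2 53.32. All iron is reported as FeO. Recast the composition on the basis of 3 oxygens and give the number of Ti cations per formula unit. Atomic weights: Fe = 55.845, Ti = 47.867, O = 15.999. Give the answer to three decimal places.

FeO (M=71.844): mol = 0.66450; Fe = 0.66450, O = 0.66450.
TiO2 (M=79.865): mol = 0.66763; Ti = 0.66763, O = 1.33526.
ΣO = 1.99976; factor = 3/ΣO = 1.50018.
Ti apfu = 0.66763 × 1.50018 = 1.002.

1.002 Ti apfu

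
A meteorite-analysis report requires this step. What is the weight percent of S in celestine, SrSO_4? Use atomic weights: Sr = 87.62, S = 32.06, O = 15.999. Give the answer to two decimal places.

17.45 wt%

Molar mass of SrSO_4: 1·87.62 + 1·32.06 + 4·15.999 = 183.676 g/mol.
Mass of S per formula unit: 1 × 32.06 = 32.060 g.
Weight fraction S = 32.060 / 183.676 = 0.1745.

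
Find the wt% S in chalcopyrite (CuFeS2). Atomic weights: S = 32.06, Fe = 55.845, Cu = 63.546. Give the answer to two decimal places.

M(CuFeS2) = 183.511 g/mol.
S contributes 2 × 32.06 = 64.120 g per mole.
64.120/183.511 = 0.3494 → 34.94%.

34.94 weight percent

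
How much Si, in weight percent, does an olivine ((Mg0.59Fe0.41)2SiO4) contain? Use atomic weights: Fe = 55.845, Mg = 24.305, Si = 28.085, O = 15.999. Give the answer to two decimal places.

M((Mg0.59Fe0.41)2SiO4) = 166.554 g/mol.
Si contributes 1 × 28.085 = 28.085 g per mole.
28.085/166.554 = 0.1686 → 16.86%.

16.86 weight percent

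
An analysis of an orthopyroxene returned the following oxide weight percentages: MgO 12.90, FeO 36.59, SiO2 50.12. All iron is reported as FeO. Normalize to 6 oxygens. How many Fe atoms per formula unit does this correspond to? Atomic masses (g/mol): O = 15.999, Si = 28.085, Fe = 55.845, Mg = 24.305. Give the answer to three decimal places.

MgO (M=40.304): mol = 0.32007; Mg = 0.32007, O = 0.32007.
FeO (M=71.844): mol = 0.50930; Fe = 0.50930, O = 0.50930.
SiO2 (M=60.083): mol = 0.83418; Si = 0.83418, O = 1.66836.
ΣO = 2.49773; factor = 6/ΣO = 2.40218.
Fe apfu = 0.50930 × 2.40218 = 1.223.

1.223 Fe apfu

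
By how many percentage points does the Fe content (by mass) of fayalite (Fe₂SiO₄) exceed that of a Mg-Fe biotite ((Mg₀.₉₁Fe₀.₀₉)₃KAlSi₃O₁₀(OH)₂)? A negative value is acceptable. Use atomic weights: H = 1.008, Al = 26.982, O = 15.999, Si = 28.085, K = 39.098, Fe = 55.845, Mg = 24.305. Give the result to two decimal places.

M(Fe₂SiO₄) = 203.771 g/mol, so wt% Fe = 111.690/203.771 × 100 = 54.81%.
M((Mg₀.₉₁Fe₀.₀₉)₃KAlSi₃O₁₀(OH)₂) = 425.770 g/mol, so wt% Fe = 15.078/425.770 × 100 = 3.54%.
54.81 − 3.54 = 51.27 pp.

51.27 percentage points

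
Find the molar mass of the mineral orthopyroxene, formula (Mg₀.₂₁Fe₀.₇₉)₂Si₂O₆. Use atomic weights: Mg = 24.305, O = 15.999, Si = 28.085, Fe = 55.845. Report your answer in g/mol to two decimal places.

Mg: 0.42 × 24.305 = 10.2081
Fe: 1.58 × 55.845 = 88.2351
Si: 2 × 28.085 = 56.1700
O: 6 × 15.999 = 95.9940
Summing the contributions gives the formula mass.

250.61 g/mol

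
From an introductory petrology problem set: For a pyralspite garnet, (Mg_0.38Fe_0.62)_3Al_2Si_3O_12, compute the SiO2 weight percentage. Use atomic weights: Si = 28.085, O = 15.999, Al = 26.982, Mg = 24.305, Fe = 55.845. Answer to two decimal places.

M((Mg_0.38Fe_0.62)_3Al_2Si_3O_12) = 461.786 g/mol; M(SiO2) = 60.083 g/mol.
Moles SiO2 per formula unit = 3 Si ÷ 1 = 3.0000.
SiO2 fraction = (3.0000 × 60.083) / 461.786 = 180.249/461.786 = 0.3903.

39.03 wt%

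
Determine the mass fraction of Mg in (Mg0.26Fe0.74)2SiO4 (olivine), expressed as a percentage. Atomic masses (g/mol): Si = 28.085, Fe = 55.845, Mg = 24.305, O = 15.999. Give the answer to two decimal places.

6.75 wt%

Formula mass = 0.52*24.305 + 1.48*55.845 + 1*28.085 + 4*15.999 = 187.370 g/mol, of which 12.639 g is Mg.
So Mg makes up 12.639/187.370 = 0.0675 of the mass, i.e. 6.75%.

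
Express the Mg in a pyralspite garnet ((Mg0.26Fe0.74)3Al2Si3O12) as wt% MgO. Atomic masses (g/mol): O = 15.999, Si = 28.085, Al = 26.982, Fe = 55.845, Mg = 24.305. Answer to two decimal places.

6.64 wt%

Formula mass = 473.141 g/mol.
0.78 Mg → 0.7800 mol MgO per formula unit; M(MgO) = 40.304, so MgO mass = 31.437 g.
31.437/473.141 × 100 = 6.64 wt%.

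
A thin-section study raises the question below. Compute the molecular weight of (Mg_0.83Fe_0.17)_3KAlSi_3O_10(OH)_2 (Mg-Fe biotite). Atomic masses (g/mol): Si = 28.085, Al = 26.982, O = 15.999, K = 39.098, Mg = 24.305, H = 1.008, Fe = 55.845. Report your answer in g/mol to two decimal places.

The formula mass is the sum 2.49·24.305 + 0.51·55.845 + 1·39.098 + 1·26.982 + 3·28.085 + 12·15.999 + 2·1.008.

433.34 g/mol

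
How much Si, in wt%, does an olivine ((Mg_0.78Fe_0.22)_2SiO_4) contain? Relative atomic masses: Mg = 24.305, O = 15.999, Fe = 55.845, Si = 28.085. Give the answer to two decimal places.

Molar mass of (Mg_0.78Fe_0.22)_2SiO_4: 1.56·24.305 + 0.44·55.845 + 1·28.085 + 4·15.999 = 154.569 g/mol.
Mass of Si per formula unit: 1 × 28.085 = 28.085 g.
Weight fraction Si = 28.085 / 154.569 = 0.1817.

18.17 wt%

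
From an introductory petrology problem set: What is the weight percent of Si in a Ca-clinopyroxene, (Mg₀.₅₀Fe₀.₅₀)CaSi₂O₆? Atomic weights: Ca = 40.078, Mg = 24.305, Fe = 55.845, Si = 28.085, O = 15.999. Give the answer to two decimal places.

24.18 mass %

M((Mg₀.₅₀Fe₀.₅₀)CaSi₂O₆) = 232.317 g/mol.
Si contributes 2 × 28.085 = 56.170 g per mole.
56.170/232.317 = 0.2418 → 24.18%.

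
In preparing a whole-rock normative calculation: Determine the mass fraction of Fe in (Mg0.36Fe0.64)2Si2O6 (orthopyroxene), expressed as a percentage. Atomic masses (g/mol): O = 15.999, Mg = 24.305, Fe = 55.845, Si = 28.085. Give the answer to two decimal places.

Molar mass of (Mg0.36Fe0.64)2Si2O6: 0.72·24.305 + 1.28·55.845 + 2·28.085 + 6·15.999 = 241.145 g/mol.
Mass of Fe per formula unit: 1.28 × 55.845 = 71.482 g.
Weight fraction Fe = 71.482 / 241.145 = 0.2964.

29.64 mass %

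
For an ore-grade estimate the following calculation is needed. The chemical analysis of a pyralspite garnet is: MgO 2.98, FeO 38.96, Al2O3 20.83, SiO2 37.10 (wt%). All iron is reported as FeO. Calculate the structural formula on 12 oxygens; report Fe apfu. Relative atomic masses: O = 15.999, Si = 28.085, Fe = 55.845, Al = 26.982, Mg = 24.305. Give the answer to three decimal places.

2.641 Fe apfu

MgO: 2.98/40.304 = 0.07394 mol → 0.07394 mol Mg, 0.07394 mol O.
FeO: 38.96/71.844 = 0.54229 mol → 0.54229 mol Fe, 0.54229 mol O.
Al2O3: 20.83/101.961 = 0.20429 mol → 0.40858 mol Al, 0.61287 mol O.
SiO2: 37.10/60.083 = 0.61748 mol → 0.61748 mol Si, 1.23496 mol O.
Total oxygen = 2.46406 mol. Normalization factor = 12/2.46406 = 4.87001.
Fe per 12 O = 0.54229 × 4.87001 = 2.641.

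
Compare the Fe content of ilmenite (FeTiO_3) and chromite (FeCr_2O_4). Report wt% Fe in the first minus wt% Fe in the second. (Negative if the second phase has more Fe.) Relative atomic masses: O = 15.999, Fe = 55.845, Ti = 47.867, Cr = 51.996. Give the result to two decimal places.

11.86 percentage points

First mineral: 55.845 g Fe in 151.709 g formula = 36.81 wt% Fe.
Second mineral: 55.845 g Fe in 223.833 g formula = 24.95 wt% Fe.
36.81% − 24.95% gives a difference of 11.86 percentage points.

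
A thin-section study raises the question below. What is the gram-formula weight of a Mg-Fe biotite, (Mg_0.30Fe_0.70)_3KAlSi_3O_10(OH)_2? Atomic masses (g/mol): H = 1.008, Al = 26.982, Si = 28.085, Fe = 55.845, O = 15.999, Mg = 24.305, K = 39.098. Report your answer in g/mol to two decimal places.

Mg: 0.90 × 24.305 = 21.8745
Fe: 2.10 × 55.845 = 117.2745
K: 1 × 39.098 = 39.0980
Al: 1 × 26.982 = 26.9820
Si: 3 × 28.085 = 84.2550
O: 12 × 15.999 = 191.9880
H: 2 × 1.008 = 2.0160
Summing the contributions gives the formula mass.

483.49 g/mol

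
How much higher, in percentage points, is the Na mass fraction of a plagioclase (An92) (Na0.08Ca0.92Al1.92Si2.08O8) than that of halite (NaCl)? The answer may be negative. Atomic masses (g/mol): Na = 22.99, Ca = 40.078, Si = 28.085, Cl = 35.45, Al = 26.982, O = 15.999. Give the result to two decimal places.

Na in Na0.08Ca0.92Al1.92Si2.08O8: molar mass 276.925 g/mol; 0.08×22.99 = 1.839 g → 0.66 wt%.
Na in NaCl: molar mass 58.440 g/mol; 1×22.99 = 22.990 g → 39.34 wt%.
Difference = 0.66 − 39.34 = -38.68 percentage points.

-38.68 percentage points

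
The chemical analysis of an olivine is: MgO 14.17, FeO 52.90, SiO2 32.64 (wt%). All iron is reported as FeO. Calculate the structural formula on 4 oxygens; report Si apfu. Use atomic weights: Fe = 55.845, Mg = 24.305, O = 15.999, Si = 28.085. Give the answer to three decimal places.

MgO: 14.17/40.304 = 0.35158 mol → 0.35158 mol Mg, 0.35158 mol O.
FeO: 52.90/71.844 = 0.73632 mol → 0.73632 mol Fe, 0.73632 mol O.
SiO2: 32.64/60.083 = 0.54325 mol → 0.54325 mol Si, 1.08650 mol O.
Total oxygen = 2.17440 mol. Normalization factor = 4/2.17440 = 1.83959.
Si per 4 O = 0.54325 × 1.83959 = 0.999.

0.999 Si apfu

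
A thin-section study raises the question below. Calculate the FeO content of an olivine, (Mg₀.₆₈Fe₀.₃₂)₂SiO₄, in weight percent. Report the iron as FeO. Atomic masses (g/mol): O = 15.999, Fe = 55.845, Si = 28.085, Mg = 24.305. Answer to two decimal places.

Molar mass of (Mg₀.₆₈Fe₀.₃₂)₂SiO₄ = 1.36×24.305 + 0.64×55.845 + 1×28.085 + 4×15.999 = 160.877 g/mol.
Each formula unit contains 0.64 Fe, equivalent to 0.64/1 = 0.6400 mol FeO.
M(FeO) = 1×55.845 + 1×15.999 = 71.844 g/mol.
Mass of FeO per formula unit = 0.6400 × 71.844 = 45.980 g.
FeO wt% = 45.980 / 160.877 × 100 = 28.58%.

28.58 wt%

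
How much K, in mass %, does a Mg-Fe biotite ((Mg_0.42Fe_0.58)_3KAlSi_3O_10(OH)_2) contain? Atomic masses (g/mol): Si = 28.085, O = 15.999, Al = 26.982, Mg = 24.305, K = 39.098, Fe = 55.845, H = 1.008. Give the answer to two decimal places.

Formula mass = 1.26×24.305 + 1.74×55.845 + 1×39.098 + 1×26.982 + 3×28.085 + 12×15.999 + 2×1.008 = 472.134 g/mol, of which 39.098 g is K.
So K makes up 39.098/472.134 = 0.0828 of the mass, i.e. 8.28%.

8.28 mass %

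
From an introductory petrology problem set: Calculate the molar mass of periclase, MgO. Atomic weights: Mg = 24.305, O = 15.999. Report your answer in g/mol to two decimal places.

40.30 g/mol

Mg: 1 × 24.305 = 24.3050
O: 1 × 15.999 = 15.9990
Summing the contributions gives the formula mass.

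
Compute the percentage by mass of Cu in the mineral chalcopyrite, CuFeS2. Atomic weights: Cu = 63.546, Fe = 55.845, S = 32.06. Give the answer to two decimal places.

34.63 wt%

Formula mass = 1·63.546 + 1·55.845 + 2·32.06 = 183.511 g/mol, of which 63.546 g is Cu.
So Cu makes up 63.546/183.511 = 0.3463 of the mass, i.e. 34.63%.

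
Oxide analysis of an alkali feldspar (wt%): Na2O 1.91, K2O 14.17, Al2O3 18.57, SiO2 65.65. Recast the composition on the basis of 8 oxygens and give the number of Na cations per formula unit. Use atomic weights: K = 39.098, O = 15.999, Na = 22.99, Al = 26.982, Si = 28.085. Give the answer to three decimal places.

1.91 wt% Na2O ÷ 61.979 g/mol = 0.03082 mol, giving 0.06164 Na and 0.03082 O.
14.17 wt% K2O ÷ 94.195 g/mol = 0.15043 mol, giving 0.30086 K and 0.15043 O.
18.57 wt% Al2O3 ÷ 101.961 g/mol = 0.18213 mol, giving 0.36426 Al and 0.54639 O.
65.65 wt% SiO2 ÷ 60.083 g/mol = 1.09266 mol, giving 1.09266 Si and 2.18532 O.
Oxygen sums to 2.91296; scaling by 8/2.91296 = 2.74635 puts the formula on 8 O.
Na: 0.06164 × 2.74635 = 0.169 atoms per formula unit.

0.169 Na apfu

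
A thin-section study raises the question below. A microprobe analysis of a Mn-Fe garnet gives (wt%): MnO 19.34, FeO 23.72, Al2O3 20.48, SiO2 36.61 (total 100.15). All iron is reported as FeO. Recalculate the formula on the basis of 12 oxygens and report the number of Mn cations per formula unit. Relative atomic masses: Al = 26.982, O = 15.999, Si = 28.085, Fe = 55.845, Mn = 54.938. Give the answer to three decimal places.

19.34 wt% MnO ÷ 70.937 g/mol = 0.27264 mol, giving 0.27264 Mn and 0.27264 O.
23.72 wt% FeO ÷ 71.844 g/mol = 0.33016 mol, giving 0.33016 Fe and 0.33016 O.
20.48 wt% Al2O3 ÷ 101.961 g/mol = 0.20086 mol, giving 0.40172 Al and 0.60258 O.
36.61 wt% SiO2 ÷ 60.083 g/mol = 0.60932 mol, giving 0.60932 Si and 1.21864 O.
Oxygen sums to 2.42402; scaling by 12/2.42402 = 4.95045 puts the formula on 12 O.
Mn: 0.27264 × 4.95045 = 1.350 atoms per formula unit.

1.350 Mn apfu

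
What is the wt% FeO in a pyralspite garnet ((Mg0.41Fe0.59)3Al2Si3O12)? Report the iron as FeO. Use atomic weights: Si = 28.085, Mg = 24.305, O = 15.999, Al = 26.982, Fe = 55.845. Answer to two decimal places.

27.71 wt%

Molar mass of (Mg0.41Fe0.59)3Al2Si3O12 = 1.23×24.305 + 1.77×55.845 + 2×26.982 + 3×28.085 + 12×15.999 = 458.948 g/mol.
Each formula unit contains 1.77 Fe, equivalent to 1.77/1 = 1.7700 mol FeO.
M(FeO) = 1×55.845 + 1×15.999 = 71.844 g/mol.
Mass of FeO per formula unit = 1.7700 × 71.844 = 127.164 g.
FeO wt% = 127.164 / 458.948 × 100 = 27.71%.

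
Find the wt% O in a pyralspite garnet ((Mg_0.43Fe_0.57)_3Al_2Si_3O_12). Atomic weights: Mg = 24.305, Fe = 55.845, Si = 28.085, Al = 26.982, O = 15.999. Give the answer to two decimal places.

42.01 mass %

Formula mass = 1.29·24.305 + 1.71·55.845 + 2·26.982 + 3·28.085 + 12·15.999 = 457.055 g/mol, of which 191.988 g is O.
So O makes up 191.988/457.055 = 0.4201 of the mass, i.e. 42.01%.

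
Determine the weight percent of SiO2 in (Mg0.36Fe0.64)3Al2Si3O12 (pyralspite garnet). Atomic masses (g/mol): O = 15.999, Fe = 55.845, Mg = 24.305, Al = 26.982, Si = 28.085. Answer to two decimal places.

38.87 wt%

M((Mg0.36Fe0.64)3Al2Si3O12) = 463.679 g/mol; M(SiO2) = 60.083 g/mol.
Moles SiO2 per formula unit = 3 Si ÷ 1 = 3.0000.
SiO2 fraction = (3.0000 × 60.083) / 463.679 = 180.249/463.679 = 0.3887.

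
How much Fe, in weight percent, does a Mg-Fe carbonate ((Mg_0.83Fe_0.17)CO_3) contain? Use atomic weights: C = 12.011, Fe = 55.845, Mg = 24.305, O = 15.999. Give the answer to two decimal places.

M((Mg_0.83Fe_0.17)CO_3) = 89.675 g/mol.
Fe contributes 0.17 × 55.845 = 9.494 g per mole.
9.494/89.675 = 0.1059 → 10.59%.

10.59 weight percent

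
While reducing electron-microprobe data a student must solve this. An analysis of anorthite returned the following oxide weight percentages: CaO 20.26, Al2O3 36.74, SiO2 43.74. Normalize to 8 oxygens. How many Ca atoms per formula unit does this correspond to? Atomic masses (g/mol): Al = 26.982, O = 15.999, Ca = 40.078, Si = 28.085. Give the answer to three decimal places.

0.997 Ca apfu

CaO: 20.26/56.077 = 0.36129 mol → 0.36129 mol Ca, 0.36129 mol O.
Al2O3: 36.74/101.961 = 0.36033 mol → 0.72066 mol Al, 1.08099 mol O.
SiO2: 43.74/60.083 = 0.72799 mol → 0.72799 mol Si, 1.45598 mol O.
Total oxygen = 2.89826 mol. Normalization factor = 8/2.89826 = 2.76028.
Ca per 8 O = 0.36129 × 2.76028 = 0.997.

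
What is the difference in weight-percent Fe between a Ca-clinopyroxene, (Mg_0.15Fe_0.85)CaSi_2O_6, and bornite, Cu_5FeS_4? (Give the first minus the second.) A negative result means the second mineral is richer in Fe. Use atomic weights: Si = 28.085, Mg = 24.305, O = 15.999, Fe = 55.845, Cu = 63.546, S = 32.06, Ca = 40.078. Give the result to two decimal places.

8.38 percentage points

Fe in (Mg_0.15Fe_0.85)CaSi_2O_6: molar mass 243.356 g/mol; 0.85×55.845 = 47.468 g → 19.51 wt%.
Fe in Cu_5FeS_4: molar mass 501.815 g/mol; 1×55.845 = 55.845 g → 11.13 wt%.
Difference = 19.51 − 11.13 = 8.38 percentage points.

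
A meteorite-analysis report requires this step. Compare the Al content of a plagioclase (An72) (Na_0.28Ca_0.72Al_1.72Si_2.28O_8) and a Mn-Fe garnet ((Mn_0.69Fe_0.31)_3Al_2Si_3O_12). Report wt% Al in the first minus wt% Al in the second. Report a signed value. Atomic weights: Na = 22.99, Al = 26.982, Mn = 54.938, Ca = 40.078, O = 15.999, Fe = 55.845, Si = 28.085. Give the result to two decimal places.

6.07 percentage points

M(Na_0.28Ca_0.72Al_1.72Si_2.28O_8) = 273.728 g/mol, so wt% Al = 46.409/273.728 × 100 = 16.95%.
M((Mn_0.69Fe_0.31)_3Al_2Si_3O_12) = 495.865 g/mol, so wt% Al = 53.964/495.865 × 100 = 10.88%.
16.95 − 10.88 = 6.07 pp.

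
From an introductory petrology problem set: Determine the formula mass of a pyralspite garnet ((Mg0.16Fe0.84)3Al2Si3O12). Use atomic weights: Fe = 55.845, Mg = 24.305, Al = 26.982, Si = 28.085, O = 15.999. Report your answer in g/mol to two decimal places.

Mg: 0.48 × 24.305 = 11.6664
Fe: 2.52 × 55.845 = 140.7294
Al: 2 × 26.982 = 53.9640
Si: 3 × 28.085 = 84.2550
O: 12 × 15.999 = 191.9880
Summing the contributions gives the formula mass.

482.60 g/mol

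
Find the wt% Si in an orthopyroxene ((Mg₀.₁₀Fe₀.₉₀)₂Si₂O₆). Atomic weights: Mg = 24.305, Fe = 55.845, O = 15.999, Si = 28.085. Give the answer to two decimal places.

21.81 wt%

Formula mass = 0.20*24.305 + 1.80*55.845 + 2*28.085 + 6*15.999 = 257.546 g/mol, of which 56.170 g is Si.
So Si makes up 56.170/257.546 = 0.2181 of the mass, i.e. 21.81%.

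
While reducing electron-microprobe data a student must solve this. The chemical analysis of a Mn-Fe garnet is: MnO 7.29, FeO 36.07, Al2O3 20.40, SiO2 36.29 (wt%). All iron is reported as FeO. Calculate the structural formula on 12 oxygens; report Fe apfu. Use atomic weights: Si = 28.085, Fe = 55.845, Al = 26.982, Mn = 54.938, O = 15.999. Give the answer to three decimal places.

2.497 Fe apfu

MnO (M=70.937): mol = 0.10277; Mn = 0.10277, O = 0.10277.
FeO (M=71.844): mol = 0.50206; Fe = 0.50206, O = 0.50206.
Al2O3 (M=101.961): mol = 0.20008; Al = 0.40016, O = 0.60024.
SiO2 (M=60.083): mol = 0.60400; Si = 0.60400, O = 1.20800.
ΣO = 2.41307; factor = 12/ΣO = 4.97292.
Fe apfu = 0.50206 × 4.97292 = 2.497.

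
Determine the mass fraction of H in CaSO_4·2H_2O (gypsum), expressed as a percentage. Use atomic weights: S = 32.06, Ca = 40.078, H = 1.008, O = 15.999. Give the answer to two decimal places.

M(CaSO_4·2H_2O) = 172.164 g/mol.
H contributes 4 × 1.008 = 4.032 g per mole.
4.032/172.164 = 0.0234 → 2.34%.

2.34 wt%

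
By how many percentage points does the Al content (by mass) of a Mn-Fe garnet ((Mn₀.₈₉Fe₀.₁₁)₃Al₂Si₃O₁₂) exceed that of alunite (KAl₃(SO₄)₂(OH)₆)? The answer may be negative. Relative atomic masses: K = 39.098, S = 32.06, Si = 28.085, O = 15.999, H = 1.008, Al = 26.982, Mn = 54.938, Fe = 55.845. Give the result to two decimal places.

M((Mn₀.₈₉Fe₀.₁₁)₃Al₂Si₃O₁₂) = 495.320 g/mol, so wt% Al = 53.964/495.320 × 100 = 10.89%.
M(KAl₃(SO₄)₂(OH)₆) = 414.198 g/mol, so wt% Al = 80.946/414.198 × 100 = 19.54%.
10.89 − 19.54 = -8.65 pp.

-8.65 percentage points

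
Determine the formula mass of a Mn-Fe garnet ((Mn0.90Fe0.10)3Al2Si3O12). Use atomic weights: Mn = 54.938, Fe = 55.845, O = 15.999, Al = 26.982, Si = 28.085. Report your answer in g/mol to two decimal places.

Mn: 2.70 × 54.938 = 148.3326
Fe: 0.30 × 55.845 = 16.7535
Al: 2 × 26.982 = 53.9640
Si: 3 × 28.085 = 84.2550
O: 12 × 15.999 = 191.9880
Summing the contributions gives the formula mass.

495.29 g/mol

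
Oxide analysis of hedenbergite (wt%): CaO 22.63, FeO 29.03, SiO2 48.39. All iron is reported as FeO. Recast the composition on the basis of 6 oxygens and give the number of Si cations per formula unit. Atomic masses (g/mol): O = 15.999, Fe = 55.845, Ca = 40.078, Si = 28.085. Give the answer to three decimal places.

CaO: 22.63/56.077 = 0.40355 mol → 0.40355 mol Ca, 0.40355 mol O.
FeO: 29.03/71.844 = 0.40407 mol → 0.40407 mol Fe, 0.40407 mol O.
SiO2: 48.39/60.083 = 0.80539 mol → 0.80539 mol Si, 1.61078 mol O.
Total oxygen = 2.41840 mol. Normalization factor = 6/2.41840 = 2.48098.
Si per 6 O = 0.80539 × 2.48098 = 1.998.

1.998 Si apfu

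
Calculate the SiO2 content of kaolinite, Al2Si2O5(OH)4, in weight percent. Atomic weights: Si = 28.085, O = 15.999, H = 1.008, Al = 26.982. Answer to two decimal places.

46.55 wt%

M(Al2Si2O5(OH)4) = 258.157 g/mol; M(SiO2) = 60.083 g/mol.
Moles SiO2 per formula unit = 2 Si ÷ 1 = 2.0000.
SiO2 fraction = (2.0000 × 60.083) / 258.157 = 120.166/258.157 = 0.4655.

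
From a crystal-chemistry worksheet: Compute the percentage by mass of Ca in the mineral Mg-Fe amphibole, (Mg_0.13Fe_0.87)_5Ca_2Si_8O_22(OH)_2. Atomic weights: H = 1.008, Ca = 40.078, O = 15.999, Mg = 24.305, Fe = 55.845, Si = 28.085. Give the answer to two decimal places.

8.44 mass %

Molar mass of (Mg_0.13Fe_0.87)_5Ca_2Si_8O_22(OH)_2: 0.65·24.305 + 4.35·55.845 + 2·40.078 + 8·28.085 + 24·15.999 + 2·1.008 = 949.552 g/mol.
Mass of Ca per formula unit: 2 × 40.078 = 80.156 g.
Weight fraction Ca = 80.156 / 949.552 = 0.0844.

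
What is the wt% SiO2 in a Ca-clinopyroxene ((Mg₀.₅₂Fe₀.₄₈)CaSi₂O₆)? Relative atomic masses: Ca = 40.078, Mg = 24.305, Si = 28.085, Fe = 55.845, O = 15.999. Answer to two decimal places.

51.87 wt%

Formula mass = 231.686 g/mol.
2 Si → 2.0000 mol SiO2 per formula unit; M(SiO2) = 60.083, so SiO2 mass = 120.166 g.
120.166/231.686 × 100 = 51.87 wt%.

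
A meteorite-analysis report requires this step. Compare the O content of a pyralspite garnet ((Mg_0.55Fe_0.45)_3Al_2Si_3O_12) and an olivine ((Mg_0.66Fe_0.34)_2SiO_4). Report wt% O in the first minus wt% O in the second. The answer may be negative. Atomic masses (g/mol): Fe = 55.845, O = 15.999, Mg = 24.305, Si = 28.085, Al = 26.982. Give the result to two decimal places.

3.61 percentage points

O in (Mg_0.55Fe_0.45)_3Al_2Si_3O_12: molar mass 445.701 g/mol; 12×15.999 = 191.988 g → 43.08 wt%.
O in (Mg_0.66Fe_0.34)_2SiO_4: molar mass 162.138 g/mol; 4×15.999 = 63.996 g → 39.47 wt%.
Difference = 43.08 − 39.47 = 3.61 percentage points.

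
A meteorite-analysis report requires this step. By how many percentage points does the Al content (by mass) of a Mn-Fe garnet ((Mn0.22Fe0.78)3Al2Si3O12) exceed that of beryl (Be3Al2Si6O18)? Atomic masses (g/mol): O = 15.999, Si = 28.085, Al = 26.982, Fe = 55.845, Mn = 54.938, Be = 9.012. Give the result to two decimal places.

0.81 percentage points

First mineral: 53.964 g Al in 497.143 g formula = 10.85 wt% Al.
Second mineral: 53.964 g Al in 537.492 g formula = 10.04 wt% Al.
10.85% − 10.04% gives a difference of 0.81 percentage points.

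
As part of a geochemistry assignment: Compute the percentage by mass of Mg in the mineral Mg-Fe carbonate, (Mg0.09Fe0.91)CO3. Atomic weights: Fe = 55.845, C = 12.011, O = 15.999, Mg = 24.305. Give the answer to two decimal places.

Molar mass of (Mg0.09Fe0.91)CO3: 0.09·24.305 + 0.91·55.845 + 1·12.011 + 3·15.999 = 113.014 g/mol.
Mass of Mg per formula unit: 0.09 × 24.305 = 2.187 g.
Weight fraction Mg = 2.187 / 113.014 = 0.0194.

1.94 wt%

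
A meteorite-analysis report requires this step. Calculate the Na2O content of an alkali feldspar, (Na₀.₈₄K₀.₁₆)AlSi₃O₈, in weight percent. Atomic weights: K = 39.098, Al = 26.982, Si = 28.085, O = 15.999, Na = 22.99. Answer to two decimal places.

9.83 wt%

M((Na₀.₈₄K₀.₁₆)AlSi₃O₈) = 264.796 g/mol; M(Na2O) = 61.979 g/mol.
Moles Na2O per formula unit = 0.84 Na ÷ 2 = 0.4200.
Na2O fraction = (0.4200 × 61.979) / 264.796 = 26.031/264.796 = 0.0983.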